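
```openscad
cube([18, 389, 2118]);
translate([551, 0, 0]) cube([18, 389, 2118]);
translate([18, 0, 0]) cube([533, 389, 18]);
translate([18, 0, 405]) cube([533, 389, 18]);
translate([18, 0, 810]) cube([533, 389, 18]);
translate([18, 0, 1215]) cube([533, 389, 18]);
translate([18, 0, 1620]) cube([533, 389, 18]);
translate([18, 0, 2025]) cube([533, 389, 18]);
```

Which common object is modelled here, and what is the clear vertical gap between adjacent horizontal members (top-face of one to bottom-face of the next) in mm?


A bookshelf. The clear shelf gap is 387 mm.

Two tall side panels with 6 horizontal boards between them — a bookshelf. The first two shelf undersides are at z = 0 and z = 405; with shelf thickness 18, the clear gap is 405 − 0 − 18 = 387 mm.


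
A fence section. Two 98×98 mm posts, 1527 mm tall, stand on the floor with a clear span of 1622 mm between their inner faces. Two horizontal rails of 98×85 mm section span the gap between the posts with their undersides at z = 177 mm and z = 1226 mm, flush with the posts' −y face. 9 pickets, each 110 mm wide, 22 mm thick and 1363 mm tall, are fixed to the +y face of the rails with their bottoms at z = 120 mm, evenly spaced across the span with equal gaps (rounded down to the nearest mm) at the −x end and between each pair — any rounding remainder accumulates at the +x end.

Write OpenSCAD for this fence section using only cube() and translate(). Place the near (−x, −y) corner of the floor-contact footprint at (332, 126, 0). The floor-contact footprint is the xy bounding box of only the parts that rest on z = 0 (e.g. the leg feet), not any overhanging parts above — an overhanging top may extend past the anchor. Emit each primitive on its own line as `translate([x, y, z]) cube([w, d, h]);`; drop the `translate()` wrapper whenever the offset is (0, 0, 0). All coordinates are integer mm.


translate([332, 126, 0]) cube([98, 98, 1527]);
translate([2052, 126, 0]) cube([98, 98, 1527]);
translate([430, 126, 177]) cube([1622, 98, 85]);
translate([430, 126, 1226]) cube([1622, 98, 85]);
translate([493, 224, 120]) cube([110, 22, 1363]);
translate([666, 224, 120]) cube([110, 22, 1363]);
translate([839, 224, 120]) cube([110, 22, 1363]);
translate([1012, 224, 120]) cube([110, 22, 1363]);
translate([1185, 224, 120]) cube([110, 22, 1363]);
translate([1358, 224, 120]) cube([110, 22, 1363]);
translate([1531, 224, 120]) cube([110, 22, 1363]);
translate([1704, 224, 120]) cube([110, 22, 1363]);
translate([1877, 224, 120]) cube([110, 22, 1363]);


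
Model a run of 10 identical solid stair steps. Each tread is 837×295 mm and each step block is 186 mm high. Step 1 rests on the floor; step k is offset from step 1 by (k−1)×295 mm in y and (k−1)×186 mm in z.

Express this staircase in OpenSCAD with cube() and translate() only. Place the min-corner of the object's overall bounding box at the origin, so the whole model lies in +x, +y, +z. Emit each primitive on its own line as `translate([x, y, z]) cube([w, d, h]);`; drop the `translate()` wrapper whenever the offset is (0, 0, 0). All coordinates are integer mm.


cube([837, 295, 186]);
translate([0, 295, 186]) cube([837, 295, 186]);
translate([0, 590, 372]) cube([837, 295, 186]);
translate([0, 885, 558]) cube([837, 295, 186]);
translate([0, 1180, 744]) cube([837, 295, 186]);
translate([0, 1475, 930]) cube([837, 295, 186]);
translate([0, 1770, 1116]) cube([837, 295, 186]);
translate([0, 2065, 1302]) cube([837, 295, 186]);
translate([0, 2360, 1488]) cube([837, 295, 186]);
translate([0, 2655, 1674]) cube([837, 295, 186]);


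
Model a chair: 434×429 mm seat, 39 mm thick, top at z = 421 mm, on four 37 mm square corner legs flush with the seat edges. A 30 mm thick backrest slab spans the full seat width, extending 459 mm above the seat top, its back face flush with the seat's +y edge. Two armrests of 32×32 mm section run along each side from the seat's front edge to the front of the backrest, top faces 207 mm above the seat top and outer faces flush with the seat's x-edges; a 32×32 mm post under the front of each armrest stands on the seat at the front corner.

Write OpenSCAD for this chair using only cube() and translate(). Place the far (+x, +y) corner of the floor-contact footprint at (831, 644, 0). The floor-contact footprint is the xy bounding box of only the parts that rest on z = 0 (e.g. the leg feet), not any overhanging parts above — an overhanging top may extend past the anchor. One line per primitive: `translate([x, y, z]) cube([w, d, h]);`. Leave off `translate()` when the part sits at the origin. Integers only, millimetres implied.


translate([397, 215, 382]) cube([434, 429, 39]);
translate([397, 215, 0]) cube([37, 37, 382]);
translate([794, 215, 0]) cube([37, 37, 382]);
translate([397, 607, 0]) cube([37, 37, 382]);
translate([794, 607, 0]) cube([37, 37, 382]);
translate([397, 614, 421]) cube([434, 30, 459]);
translate([397, 215, 596]) cube([32, 399, 32]);
translate([799, 215, 596]) cube([32, 399, 32]);
translate([397, 215, 421]) cube([32, 32, 175]);
translate([799, 215, 421]) cube([32, 32, 175]);


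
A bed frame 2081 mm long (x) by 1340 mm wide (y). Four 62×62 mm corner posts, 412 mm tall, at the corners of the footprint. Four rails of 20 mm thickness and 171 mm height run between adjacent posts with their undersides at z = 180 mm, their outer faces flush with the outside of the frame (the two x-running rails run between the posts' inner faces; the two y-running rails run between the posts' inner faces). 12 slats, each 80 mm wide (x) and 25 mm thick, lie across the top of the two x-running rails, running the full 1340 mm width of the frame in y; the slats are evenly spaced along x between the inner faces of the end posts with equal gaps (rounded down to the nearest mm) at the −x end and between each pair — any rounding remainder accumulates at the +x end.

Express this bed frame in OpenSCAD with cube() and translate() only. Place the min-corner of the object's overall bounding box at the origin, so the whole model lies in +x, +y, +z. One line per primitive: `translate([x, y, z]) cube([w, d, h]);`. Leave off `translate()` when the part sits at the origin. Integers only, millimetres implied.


cube([62, 62, 412]);
translate([0, 1278, 0]) cube([62, 62, 412]);
translate([2019, 0, 0]) cube([62, 62, 412]);
translate([2019, 1278, 0]) cube([62, 62, 412]);
translate([62, 0, 180]) cube([1957, 20, 171]);
translate([62, 1320, 180]) cube([1957, 20, 171]);
translate([0, 62, 180]) cube([20, 1216, 171]);
translate([2061, 62, 180]) cube([20, 1216, 171]);
translate([138, 0, 351]) cube([80, 1340, 25]);
translate([294, 0, 351]) cube([80, 1340, 25]);
translate([450, 0, 351]) cube([80, 1340, 25]);
translate([606, 0, 351]) cube([80, 1340, 25]);
translate([762, 0, 351]) cube([80, 1340, 25]);
translate([918, 0, 351]) cube([80, 1340, 25]);
translate([1074, 0, 351]) cube([80, 1340, 25]);
translate([1230, 0, 351]) cube([80, 1340, 25]);
translate([1386, 0, 351]) cube([80, 1340, 25]);
translate([1542, 0, 351]) cube([80, 1340, 25]);
translate([1698, 0, 351]) cube([80, 1340, 25]);
translate([1854, 0, 351]) cube([80, 1340, 25]);


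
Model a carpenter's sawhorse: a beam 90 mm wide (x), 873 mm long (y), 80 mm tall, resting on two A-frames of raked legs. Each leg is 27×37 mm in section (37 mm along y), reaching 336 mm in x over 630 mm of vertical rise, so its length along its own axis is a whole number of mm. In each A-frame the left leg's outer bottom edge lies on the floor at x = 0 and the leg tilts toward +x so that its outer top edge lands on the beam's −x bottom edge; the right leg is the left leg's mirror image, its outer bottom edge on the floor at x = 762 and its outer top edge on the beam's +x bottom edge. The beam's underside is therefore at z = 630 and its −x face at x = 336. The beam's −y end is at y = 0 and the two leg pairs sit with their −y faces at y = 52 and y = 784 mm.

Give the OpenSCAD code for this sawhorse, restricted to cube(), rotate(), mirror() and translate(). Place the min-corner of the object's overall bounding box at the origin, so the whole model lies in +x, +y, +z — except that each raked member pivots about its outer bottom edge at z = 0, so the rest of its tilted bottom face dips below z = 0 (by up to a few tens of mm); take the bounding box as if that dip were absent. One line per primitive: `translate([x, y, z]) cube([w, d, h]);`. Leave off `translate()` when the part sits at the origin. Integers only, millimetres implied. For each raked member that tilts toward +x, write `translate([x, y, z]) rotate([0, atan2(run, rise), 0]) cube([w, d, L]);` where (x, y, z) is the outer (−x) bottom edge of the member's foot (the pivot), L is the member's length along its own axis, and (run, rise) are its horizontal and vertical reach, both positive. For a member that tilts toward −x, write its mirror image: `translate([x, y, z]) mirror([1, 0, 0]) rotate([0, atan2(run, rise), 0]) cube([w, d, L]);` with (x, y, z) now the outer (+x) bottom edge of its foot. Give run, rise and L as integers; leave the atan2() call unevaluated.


// leg length = √(336² + 630²) = 714
// right-leg outer foot x = 2·336 + 90 = 762
// beam min-corner = (336, 0, 630)
translate([336, 0, 630]) cube([90, 873, 80]);
translate([0, 52, 0]) rotate([0, atan2(336, 630), 0]) cube([27, 37, 714]);
translate([762, 52, 0]) mirror([1, 0, 0]) rotate([0, atan2(336, 630), 0]) cube([27, 37, 714]);
translate([0, 784, 0]) rotate([0, atan2(336, 630), 0]) cube([27, 37, 714]);
translate([762, 784, 0]) mirror([1, 0, 0]) rotate([0, atan2(336, 630), 0]) cube([27, 37, 714]);


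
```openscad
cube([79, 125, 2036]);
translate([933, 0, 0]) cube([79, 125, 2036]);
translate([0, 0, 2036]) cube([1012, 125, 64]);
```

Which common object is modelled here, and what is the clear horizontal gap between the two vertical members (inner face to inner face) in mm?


A door frame. The clear opening width is 854 mm.

Two 2036 mm tall posts with a header on top — a door frame. The left jamb is 79 mm wide at x = 0; the right jamb starts at x = 933. The clear opening is 933 − 79 = 854 mm.


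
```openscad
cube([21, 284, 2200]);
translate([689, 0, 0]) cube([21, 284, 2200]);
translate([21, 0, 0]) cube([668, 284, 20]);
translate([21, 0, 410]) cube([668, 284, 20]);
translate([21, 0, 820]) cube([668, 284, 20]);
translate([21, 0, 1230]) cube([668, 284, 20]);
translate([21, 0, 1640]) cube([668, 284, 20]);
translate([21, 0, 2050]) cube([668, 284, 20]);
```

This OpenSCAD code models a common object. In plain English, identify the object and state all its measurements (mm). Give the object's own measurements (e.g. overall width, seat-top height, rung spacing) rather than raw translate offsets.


An open bookshelf. Two side panels, each 21 mm thick, 284 mm deep and 2200 mm tall, stand 710 mm apart (outside-to-outside). Between them sit 6 shelves, each 20 mm thick and 284 mm deep, spanning the full gap between the sides. The bottom shelf rests on the floor (its underside at z = 0) and the clear gap between one shelf's top and the next shelf's underside is 390 mm.


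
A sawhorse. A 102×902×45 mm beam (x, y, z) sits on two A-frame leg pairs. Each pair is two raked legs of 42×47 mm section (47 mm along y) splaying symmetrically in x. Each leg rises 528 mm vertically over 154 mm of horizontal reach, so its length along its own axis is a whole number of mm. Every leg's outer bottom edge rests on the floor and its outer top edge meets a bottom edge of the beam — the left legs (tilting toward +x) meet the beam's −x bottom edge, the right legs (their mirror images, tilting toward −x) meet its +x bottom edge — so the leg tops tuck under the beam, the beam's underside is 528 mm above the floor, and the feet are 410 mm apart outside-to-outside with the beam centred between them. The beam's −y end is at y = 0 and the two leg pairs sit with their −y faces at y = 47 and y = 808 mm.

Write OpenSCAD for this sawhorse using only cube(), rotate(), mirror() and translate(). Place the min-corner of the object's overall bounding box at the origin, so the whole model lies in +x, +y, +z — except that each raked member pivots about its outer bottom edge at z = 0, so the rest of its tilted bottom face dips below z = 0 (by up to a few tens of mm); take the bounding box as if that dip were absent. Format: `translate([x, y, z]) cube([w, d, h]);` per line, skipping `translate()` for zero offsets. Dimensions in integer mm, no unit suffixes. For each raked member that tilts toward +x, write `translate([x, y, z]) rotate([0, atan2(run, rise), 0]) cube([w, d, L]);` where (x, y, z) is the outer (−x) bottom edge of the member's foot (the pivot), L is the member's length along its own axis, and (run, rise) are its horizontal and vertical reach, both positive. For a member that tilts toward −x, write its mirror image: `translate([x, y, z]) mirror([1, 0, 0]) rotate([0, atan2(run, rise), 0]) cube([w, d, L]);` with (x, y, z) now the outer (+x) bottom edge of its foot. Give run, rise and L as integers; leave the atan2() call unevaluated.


translate([154, 0, 528]) cube([102, 902, 45]);
translate([0, 47, 0]) rotate([0, atan2(154, 528), 0]) cube([42, 47, 550]);
translate([410, 47, 0]) mirror([1, 0, 0]) rotate([0, atan2(154, 528), 0]) cube([42, 47, 550]);
translate([0, 808, 0]) rotate([0, atan2(154, 528), 0]) cube([42, 47, 550]);
translate([410, 808, 0]) mirror([1, 0, 0]) rotate([0, atan2(154, 528), 0]) cube([42, 47, 550]);


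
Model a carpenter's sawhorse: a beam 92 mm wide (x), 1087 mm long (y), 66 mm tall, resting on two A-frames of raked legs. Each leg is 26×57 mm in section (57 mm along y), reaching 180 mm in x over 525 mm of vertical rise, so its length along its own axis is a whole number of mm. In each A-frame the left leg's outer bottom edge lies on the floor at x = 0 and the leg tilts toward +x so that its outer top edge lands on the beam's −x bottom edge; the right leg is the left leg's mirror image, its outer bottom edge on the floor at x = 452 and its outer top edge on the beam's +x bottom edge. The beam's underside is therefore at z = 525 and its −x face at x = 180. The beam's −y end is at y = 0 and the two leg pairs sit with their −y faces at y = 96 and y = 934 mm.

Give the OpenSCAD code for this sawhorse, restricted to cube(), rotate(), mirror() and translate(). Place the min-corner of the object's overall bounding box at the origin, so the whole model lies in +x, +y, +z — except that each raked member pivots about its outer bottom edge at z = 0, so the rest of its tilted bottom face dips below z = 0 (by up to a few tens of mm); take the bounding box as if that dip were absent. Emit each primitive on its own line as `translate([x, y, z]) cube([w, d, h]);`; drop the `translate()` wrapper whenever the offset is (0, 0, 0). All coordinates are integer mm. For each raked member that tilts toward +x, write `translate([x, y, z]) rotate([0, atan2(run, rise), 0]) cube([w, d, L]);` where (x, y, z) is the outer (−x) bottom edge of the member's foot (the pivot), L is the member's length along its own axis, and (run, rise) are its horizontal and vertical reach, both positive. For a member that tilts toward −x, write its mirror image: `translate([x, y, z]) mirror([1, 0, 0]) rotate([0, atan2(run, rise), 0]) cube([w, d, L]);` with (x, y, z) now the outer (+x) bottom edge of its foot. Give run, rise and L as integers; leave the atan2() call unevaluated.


translate([180, 0, 525]) cube([92, 1087, 66]);
translate([0, 96, 0]) rotate([0, atan2(180, 525), 0]) cube([26, 57, 555]);
translate([452, 96, 0]) mirror([1, 0, 0]) rotate([0, atan2(180, 525), 0]) cube([26, 57, 555]);
translate([0, 934, 0]) rotate([0, atan2(180, 525), 0]) cube([26, 57, 555]);
translate([452, 934, 0]) mirror([1, 0, 0]) rotate([0, atan2(180, 525), 0]) cube([26, 57, 555]);


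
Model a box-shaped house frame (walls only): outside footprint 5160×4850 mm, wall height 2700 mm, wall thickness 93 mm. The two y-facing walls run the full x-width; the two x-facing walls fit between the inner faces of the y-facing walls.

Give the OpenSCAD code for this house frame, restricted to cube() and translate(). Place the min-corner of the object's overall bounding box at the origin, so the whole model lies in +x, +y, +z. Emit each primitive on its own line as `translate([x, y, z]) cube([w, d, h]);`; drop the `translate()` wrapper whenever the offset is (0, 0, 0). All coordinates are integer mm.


cube([5160, 93, 2700]);
translate([0, 4757, 0]) cube([5160, 93, 2700]);
translate([0, 93, 0]) cube([93, 4664, 2700]);
translate([5067, 93, 0]) cube([93, 4664, 2700]);


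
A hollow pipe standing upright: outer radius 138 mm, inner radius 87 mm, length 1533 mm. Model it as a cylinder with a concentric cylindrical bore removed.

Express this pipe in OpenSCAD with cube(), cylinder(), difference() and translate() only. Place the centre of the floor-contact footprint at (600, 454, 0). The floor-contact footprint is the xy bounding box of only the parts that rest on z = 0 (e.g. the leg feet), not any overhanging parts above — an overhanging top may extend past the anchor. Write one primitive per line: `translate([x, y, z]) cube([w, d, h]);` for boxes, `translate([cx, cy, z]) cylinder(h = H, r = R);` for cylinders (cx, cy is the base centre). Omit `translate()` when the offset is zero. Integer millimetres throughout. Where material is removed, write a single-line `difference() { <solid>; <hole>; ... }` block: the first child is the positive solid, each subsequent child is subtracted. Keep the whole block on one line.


difference() { translate([600, 454, 0]) cylinder(h = 1533, r = 138); translate([600, 454, 0]) cylinder(h = 1533, r = 87); }


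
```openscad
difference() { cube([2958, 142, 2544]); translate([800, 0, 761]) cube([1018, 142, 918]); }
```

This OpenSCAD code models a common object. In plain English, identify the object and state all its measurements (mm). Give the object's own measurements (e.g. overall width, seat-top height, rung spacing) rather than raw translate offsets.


A wall 2958 mm long (x), 142 mm thick (y), 2544 mm tall, with a rectangular window opening cut through it. The opening is 1018 mm wide and 918 mm tall; its sill is at z = 761 mm and its near (−x) edge is 800 mm from the wall's −x end. The opening passes through the full wall thickness.


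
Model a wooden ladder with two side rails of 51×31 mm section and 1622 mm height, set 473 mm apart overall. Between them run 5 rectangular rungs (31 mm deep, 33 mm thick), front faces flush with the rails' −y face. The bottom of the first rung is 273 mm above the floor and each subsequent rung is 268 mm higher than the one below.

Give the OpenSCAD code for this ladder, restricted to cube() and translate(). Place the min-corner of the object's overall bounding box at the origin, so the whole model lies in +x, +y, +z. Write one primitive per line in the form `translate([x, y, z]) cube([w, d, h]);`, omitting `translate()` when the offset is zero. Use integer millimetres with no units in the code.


cube([51, 31, 1622]);
translate([422, 0, 0]) cube([51, 31, 1622]);
translate([51, 0, 273]) cube([371, 31, 33]);
translate([51, 0, 541]) cube([371, 31, 33]);
translate([51, 0, 809]) cube([371, 31, 33]);
translate([51, 0, 1077]) cube([371, 31, 33]);
translate([51, 0, 1345]) cube([371, 31, 33]);


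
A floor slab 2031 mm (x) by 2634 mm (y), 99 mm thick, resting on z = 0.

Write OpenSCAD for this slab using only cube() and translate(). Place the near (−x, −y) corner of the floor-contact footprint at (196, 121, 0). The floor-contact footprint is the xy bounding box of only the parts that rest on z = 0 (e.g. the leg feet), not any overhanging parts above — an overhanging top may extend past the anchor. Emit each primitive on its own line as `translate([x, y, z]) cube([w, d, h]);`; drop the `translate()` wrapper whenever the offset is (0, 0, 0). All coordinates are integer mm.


translate([196, 121, 0]) cube([2031, 2634, 99]);


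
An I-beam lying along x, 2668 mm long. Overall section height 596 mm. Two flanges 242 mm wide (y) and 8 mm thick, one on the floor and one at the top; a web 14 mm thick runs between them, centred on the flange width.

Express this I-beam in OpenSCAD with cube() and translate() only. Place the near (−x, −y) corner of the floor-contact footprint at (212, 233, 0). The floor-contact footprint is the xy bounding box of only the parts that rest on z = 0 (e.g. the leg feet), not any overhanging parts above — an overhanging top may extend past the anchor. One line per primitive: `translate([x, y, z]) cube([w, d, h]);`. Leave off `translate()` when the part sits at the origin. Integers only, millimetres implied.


translate([212, 233, 0]) cube([2668, 242, 8]);
translate([212, 347, 8]) cube([2668, 14, 580]);
translate([212, 233, 588]) cube([2668, 242, 8]);


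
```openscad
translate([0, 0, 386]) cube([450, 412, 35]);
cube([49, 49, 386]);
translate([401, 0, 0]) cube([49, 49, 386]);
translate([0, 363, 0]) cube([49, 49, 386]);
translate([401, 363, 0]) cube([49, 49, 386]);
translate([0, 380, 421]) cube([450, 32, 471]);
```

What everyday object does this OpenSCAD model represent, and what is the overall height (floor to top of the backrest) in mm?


A chair. The overall height is 892 mm.

A slab on four corner posts with a tall panel at the back — a chair. The seat slab sits at z = 386 with thickness 35, and the 471 mm backrest starts at the seat top, so the overall height is 386 + 35 + 471 = 892 mm.


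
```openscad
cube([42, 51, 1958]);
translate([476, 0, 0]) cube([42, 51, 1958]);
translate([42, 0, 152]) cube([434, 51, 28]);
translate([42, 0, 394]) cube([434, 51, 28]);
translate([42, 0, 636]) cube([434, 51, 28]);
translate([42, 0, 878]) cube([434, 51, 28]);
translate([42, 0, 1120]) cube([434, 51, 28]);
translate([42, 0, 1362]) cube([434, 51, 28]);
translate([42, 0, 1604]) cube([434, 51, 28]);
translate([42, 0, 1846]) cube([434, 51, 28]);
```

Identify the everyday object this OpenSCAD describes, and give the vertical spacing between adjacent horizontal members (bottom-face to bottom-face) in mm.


A ladder. The rung spacing is 242 mm.

Two tall 42×51 posts with 8 short bars between them — a ladder. Adjacent rungs sit at z = 152 and z = 394, so the spacing is 394 − 152 = 242 mm.


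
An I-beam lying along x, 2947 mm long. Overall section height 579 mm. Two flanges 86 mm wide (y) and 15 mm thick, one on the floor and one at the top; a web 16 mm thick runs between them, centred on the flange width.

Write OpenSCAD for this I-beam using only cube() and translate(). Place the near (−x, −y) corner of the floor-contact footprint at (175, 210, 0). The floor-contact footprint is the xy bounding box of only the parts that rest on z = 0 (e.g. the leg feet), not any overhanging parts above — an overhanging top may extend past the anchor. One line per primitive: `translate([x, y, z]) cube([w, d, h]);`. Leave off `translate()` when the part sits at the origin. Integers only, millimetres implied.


translate([175, 210, 0]) cube([2947, 86, 15]);
translate([175, 245, 15]) cube([2947, 16, 549]);
translate([175, 210, 564]) cube([2947, 86, 15]);


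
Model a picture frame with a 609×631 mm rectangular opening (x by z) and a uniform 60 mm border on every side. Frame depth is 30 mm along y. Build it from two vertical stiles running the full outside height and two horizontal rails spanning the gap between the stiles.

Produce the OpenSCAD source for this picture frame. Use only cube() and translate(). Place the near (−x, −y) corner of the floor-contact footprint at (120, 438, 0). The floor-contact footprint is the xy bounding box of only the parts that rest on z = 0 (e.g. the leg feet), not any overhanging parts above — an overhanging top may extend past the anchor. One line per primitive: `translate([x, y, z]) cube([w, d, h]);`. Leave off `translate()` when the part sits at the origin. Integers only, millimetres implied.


translate([120, 438, 0]) cube([60, 30, 751]);
translate([789, 438, 0]) cube([60, 30, 751]);
translate([180, 438, 0]) cube([609, 30, 60]);
translate([180, 438, 691]) cube([609, 30, 60]);


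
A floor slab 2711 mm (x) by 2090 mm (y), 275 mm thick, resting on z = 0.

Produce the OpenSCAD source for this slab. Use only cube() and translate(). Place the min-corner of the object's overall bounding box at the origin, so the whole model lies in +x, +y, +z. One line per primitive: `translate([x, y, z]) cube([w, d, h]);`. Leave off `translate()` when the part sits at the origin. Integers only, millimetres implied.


cube([2711, 2090, 275]);


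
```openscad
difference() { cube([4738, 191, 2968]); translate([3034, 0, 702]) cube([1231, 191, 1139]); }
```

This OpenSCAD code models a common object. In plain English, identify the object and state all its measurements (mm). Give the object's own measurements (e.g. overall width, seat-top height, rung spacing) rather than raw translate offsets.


A wall 4738 mm long (x), 191 mm thick (y), 2968 mm tall, with a rectangular window opening cut through it. The opening is 1231 mm wide and 1139 mm tall; its sill is at z = 702 mm and its near (−x) edge is 3034 mm from the wall's −x end. The opening passes through the full wall thickness.


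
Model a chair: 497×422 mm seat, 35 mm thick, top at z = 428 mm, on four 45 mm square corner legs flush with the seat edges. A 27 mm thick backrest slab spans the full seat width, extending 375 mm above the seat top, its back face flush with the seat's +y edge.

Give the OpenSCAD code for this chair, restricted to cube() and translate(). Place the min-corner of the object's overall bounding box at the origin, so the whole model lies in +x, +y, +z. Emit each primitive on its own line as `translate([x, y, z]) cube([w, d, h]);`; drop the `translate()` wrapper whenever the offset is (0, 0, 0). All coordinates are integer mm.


// leg_h = 428 - 35 = 393
translate([0, 0, 393]) cube([497, 422, 35]);
cube([45, 45, 393]);
translate([452, 0, 0]) cube([45, 45, 393]);
translate([0, 377, 0]) cube([45, 45, 393]);
translate([452, 377, 0]) cube([45, 45, 393]);
translate([0, 395, 428]) cube([497, 27, 375]);


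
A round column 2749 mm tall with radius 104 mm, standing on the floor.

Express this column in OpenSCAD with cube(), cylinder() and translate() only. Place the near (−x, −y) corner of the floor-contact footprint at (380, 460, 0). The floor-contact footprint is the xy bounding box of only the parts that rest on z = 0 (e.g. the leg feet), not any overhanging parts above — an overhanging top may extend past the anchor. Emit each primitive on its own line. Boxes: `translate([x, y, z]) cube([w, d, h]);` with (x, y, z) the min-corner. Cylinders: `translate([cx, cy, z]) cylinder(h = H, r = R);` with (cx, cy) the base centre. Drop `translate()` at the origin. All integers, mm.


translate([484, 564, 0]) cylinder(h = 2749, r = 104);


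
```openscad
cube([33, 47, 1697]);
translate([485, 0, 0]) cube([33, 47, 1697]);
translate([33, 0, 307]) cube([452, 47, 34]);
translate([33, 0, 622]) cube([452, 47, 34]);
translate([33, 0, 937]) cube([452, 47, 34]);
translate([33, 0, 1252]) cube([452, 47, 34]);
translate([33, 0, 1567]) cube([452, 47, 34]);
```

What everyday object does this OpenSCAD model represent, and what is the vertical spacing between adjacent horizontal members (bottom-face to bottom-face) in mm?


A ladder. The rung spacing is 315 mm.

Two tall 33×47 posts with 5 short bars between them — a ladder. Adjacent rungs sit at z = 307 and z = 622, so the spacing is 622 − 307 = 315 mm.


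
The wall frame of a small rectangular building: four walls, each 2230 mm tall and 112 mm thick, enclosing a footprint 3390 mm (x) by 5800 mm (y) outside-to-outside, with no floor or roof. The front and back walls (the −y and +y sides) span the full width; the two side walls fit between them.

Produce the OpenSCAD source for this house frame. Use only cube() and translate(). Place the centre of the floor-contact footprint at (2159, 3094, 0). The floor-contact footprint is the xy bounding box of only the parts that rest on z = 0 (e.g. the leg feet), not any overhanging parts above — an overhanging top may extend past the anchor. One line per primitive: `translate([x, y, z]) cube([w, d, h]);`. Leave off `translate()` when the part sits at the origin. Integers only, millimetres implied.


translate([464, 194, 0]) cube([3390, 112, 2230]);
translate([464, 5882, 0]) cube([3390, 112, 2230]);
translate([464, 306, 0]) cube([112, 5576, 2230]);
translate([3742, 306, 0]) cube([112, 5576, 2230]);


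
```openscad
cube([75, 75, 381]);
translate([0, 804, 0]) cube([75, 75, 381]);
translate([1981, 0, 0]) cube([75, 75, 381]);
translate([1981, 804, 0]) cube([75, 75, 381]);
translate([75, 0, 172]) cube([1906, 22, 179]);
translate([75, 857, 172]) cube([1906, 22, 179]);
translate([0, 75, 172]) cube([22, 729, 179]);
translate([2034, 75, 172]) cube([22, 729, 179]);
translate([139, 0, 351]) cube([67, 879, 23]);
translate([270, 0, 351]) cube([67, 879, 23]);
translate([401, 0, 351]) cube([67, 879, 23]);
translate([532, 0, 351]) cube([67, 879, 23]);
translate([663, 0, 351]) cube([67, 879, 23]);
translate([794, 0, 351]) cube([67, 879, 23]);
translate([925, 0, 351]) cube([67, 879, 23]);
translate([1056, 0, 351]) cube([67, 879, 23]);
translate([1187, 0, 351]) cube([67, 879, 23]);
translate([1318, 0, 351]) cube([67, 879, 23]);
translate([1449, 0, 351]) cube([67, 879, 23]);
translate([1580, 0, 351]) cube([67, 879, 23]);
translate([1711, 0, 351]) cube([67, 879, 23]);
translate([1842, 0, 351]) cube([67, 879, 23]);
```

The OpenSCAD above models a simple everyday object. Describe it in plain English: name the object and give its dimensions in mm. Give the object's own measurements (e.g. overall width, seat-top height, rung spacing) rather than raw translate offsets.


A bed frame 2056 mm long (x) by 879 mm wide (y). Four 75×75 mm corner posts, 381 mm tall, at the corners of the footprint. Four rails of 22 mm thickness and 179 mm height run between adjacent posts with their undersides at z = 172 mm, their outer faces flush with the outside of the frame (the two x-running rails run between the posts' inner faces; the two y-running rails run between the posts' inner faces). 14 slats, each 67 mm wide (x) and 23 mm thick, lie across the top of the two x-running rails, running the full 879 mm width of the frame in y; along x they sit between the end posts with a 64 mm gap after the −x posts and between neighbouring slats, leaving 72 mm before the +x posts.


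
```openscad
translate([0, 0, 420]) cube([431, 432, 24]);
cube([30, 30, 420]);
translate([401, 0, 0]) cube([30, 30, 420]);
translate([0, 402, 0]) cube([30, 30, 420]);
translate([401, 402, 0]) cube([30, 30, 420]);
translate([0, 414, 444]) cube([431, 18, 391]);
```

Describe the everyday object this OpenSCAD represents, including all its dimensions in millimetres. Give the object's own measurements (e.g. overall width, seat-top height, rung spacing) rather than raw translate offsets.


A chair. The seat is a 431×432×24 mm slab with its top at z = 444 mm, on four 30×30 mm corner legs (flush with the seat edges, standing on z = 0). A flat backrest 18 mm thick, 391 mm tall, spans the full seat width and rises from the seat top along its +y edge, rear face flush with the rear of the seat.


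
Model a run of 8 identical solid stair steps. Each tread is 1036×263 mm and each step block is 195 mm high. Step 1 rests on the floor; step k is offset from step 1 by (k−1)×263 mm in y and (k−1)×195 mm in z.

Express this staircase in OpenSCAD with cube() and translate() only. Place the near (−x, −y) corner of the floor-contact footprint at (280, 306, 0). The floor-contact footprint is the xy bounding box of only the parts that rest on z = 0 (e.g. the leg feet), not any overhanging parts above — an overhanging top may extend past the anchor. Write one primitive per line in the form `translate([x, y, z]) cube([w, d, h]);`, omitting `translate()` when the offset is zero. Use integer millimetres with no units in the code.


translate([280, 306, 0]) cube([1036, 263, 195]);
translate([280, 569, 195]) cube([1036, 263, 195]);
translate([280, 832, 390]) cube([1036, 263, 195]);
translate([280, 1095, 585]) cube([1036, 263, 195]);
translate([280, 1358, 780]) cube([1036, 263, 195]);
translate([280, 1621, 975]) cube([1036, 263, 195]);
translate([280, 1884, 1170]) cube([1036, 263, 195]);
translate([280, 2147, 1365]) cube([1036, 263, 195]);


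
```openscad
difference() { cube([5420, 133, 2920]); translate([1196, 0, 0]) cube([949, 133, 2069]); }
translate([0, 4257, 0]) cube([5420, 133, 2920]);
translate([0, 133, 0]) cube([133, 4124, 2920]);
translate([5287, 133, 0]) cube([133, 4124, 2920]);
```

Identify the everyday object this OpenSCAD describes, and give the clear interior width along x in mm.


A single room. The interior width is 5154 mm.

Four walls enclosing a rectangle with a door in the front wall — a room. Outside width 5420 minus two 133 mm walls gives 5154 mm.


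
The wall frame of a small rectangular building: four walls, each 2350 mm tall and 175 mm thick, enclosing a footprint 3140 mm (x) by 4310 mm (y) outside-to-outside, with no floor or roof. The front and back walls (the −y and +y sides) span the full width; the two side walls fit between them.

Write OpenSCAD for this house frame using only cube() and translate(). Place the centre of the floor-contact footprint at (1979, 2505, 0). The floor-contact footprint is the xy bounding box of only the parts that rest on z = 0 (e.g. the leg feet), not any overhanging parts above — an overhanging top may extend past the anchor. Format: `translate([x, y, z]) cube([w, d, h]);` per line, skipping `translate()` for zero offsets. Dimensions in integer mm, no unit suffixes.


translate([409, 350, 0]) cube([3140, 175, 2350]);
translate([409, 4485, 0]) cube([3140, 175, 2350]);
translate([409, 525, 0]) cube([175, 3960, 2350]);
translate([3374, 525, 0]) cube([175, 3960, 2350]);


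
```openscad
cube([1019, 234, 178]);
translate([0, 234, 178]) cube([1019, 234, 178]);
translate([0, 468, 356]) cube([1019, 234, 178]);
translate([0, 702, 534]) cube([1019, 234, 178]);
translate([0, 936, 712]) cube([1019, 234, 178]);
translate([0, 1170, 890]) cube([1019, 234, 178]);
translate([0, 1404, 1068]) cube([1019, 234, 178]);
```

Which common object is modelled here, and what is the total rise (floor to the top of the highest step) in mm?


A staircase. The total rise is 1246 mm.

7 identical blocks, each offset up and back from the previous — a staircase. Each step is 178 mm tall and there are 7 of them, so the total rise is 7 × 178 = 1246 mm.


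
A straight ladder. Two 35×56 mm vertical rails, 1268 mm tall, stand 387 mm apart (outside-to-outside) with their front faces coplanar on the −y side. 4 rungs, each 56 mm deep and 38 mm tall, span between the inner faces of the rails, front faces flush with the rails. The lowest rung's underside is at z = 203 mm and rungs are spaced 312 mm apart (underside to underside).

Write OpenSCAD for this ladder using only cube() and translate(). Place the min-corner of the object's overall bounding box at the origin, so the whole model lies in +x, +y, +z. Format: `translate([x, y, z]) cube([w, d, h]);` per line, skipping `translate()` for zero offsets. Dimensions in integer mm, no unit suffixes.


cube([35, 56, 1268]);
translate([352, 0, 0]) cube([35, 56, 1268]);
translate([35, 0, 203]) cube([317, 56, 38]);
translate([35, 0, 515]) cube([317, 56, 38]);
translate([35, 0, 827]) cube([317, 56, 38]);
translate([35, 0, 1139]) cube([317, 56, 38]);


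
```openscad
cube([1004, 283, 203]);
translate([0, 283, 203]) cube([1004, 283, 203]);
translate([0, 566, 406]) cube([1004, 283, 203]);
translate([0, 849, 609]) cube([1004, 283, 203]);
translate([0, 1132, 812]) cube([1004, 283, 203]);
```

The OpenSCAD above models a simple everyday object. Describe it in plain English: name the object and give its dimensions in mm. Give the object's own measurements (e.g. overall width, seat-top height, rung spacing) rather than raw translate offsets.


A straight staircase of 5 solid steps. Each step is 1004 mm wide (x), 283 mm deep (y, the going) and 203 mm tall (the rise). The first step rests on the floor; each subsequent step sits one going further in +y and one rise higher in +z, directly behind and above the previous step with no overlap.


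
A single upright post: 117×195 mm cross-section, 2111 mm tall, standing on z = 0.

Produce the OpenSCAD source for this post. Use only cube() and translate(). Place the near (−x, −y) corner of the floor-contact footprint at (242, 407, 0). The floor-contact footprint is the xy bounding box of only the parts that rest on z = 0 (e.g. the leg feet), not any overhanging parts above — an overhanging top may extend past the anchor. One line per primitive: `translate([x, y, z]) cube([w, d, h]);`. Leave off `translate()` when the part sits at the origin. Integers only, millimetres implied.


translate([242, 407, 0]) cube([117, 195, 2111]);


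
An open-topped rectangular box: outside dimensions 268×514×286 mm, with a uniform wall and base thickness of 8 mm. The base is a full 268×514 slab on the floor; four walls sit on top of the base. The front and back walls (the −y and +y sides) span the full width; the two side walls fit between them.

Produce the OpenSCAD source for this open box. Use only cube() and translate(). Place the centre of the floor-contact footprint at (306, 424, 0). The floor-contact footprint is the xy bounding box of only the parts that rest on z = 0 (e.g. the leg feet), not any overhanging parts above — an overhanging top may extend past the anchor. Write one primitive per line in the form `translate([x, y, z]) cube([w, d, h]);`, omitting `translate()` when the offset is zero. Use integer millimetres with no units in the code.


translate([172, 167, 0]) cube([268, 514, 8]);
translate([172, 167, 8]) cube([268, 8, 278]);
translate([172, 673, 8]) cube([268, 8, 278]);
translate([172, 175, 8]) cube([8, 498, 278]);
translate([432, 175, 8]) cube([8, 498, 278]);


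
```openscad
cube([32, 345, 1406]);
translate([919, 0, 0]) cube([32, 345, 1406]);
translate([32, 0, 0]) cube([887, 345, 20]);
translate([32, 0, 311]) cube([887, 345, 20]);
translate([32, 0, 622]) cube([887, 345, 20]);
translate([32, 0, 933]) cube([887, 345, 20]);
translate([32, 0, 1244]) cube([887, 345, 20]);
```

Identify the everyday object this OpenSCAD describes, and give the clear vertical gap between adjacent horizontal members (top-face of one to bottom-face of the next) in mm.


A bookshelf. The clear shelf gap is 291 mm.

Two tall side panels with 5 horizontal boards between them — a bookshelf. The first two shelf undersides are at z = 0 and z = 311; with shelf thickness 20, the clear gap is 311 − 0 − 20 = 291 mm.


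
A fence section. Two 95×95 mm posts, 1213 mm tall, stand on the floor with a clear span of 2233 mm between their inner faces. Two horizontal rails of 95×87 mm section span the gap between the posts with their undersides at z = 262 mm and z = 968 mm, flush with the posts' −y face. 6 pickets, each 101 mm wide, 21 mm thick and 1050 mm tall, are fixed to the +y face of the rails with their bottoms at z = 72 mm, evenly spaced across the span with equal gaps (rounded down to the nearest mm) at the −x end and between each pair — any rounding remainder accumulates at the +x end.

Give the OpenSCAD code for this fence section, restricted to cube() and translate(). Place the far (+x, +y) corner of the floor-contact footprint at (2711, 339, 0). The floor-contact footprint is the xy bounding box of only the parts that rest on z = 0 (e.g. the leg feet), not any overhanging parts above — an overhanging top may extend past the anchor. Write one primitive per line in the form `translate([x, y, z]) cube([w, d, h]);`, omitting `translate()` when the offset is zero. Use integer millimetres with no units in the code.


translate([288, 244, 0]) cube([95, 95, 1213]);
translate([2616, 244, 0]) cube([95, 95, 1213]);
translate([383, 244, 262]) cube([2233, 95, 87]);
translate([383, 244, 968]) cube([2233, 95, 87]);
translate([615, 339, 72]) cube([101, 21, 1050]);
translate([948, 339, 72]) cube([101, 21, 1050]);
translate([1281, 339, 72]) cube([101, 21, 1050]);
translate([1614, 339, 72]) cube([101, 21, 1050]);
translate([1947, 339, 72]) cube([101, 21, 1050]);
translate([2280, 339, 72]) cube([101, 21, 1050]);
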